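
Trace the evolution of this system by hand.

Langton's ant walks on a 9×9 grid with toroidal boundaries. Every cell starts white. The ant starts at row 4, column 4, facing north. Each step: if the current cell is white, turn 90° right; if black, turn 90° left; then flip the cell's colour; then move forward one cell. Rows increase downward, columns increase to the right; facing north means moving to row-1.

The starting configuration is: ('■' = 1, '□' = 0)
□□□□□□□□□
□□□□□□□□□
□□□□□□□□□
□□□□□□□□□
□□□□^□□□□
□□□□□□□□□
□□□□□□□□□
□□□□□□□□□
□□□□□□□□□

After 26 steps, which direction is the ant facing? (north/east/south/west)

south

step 0: □□□□□□□□□
□□□□□□□□□
□□□□□□□□□
□□□□□□□□□
□□□□^□□□□
□□□□□□□□□
□□□□□□□□□
□□□□□□□□□
□□□□□□□□□
step 1: □□□□□□□□□
□□□□□□□□□
□□□□□□□□□
□□□□□□□□□
□□□□■>□□□
□□□□□□□□□
□□□□□□□□□
□□□□□□□□□
□□□□□□□□□
step 2: □□□□□□□□□
□□□□□□□□□
□□□□□□□□□
□□□□□□□□□
□□□□■■□□□
□□□□□v□□□
□□□□□□□□□
□□□□□□□□□
□□□□□□□□□
step 3: □□□□□□□□□
□□□□□□□□□
□□□□□□□□□
□□□□□□□□□
□□□□■■□□□
□□□□<■□□□
□□□□□□□□□
□□□□□□□□□
□□□□□□□□□
step 4: □□□□□□□□□
□□□□□□□□□
□□□□□□□□□
□□□□□□□□□
□□□□^■□□□
□□□□■■□□□
□□□□□□□□□
□□□□□□□□□
□□□□□□□□□
step 5: □□□□□□□□□
□□□□□□□□□
□□□□□□□□□
□□□□□□□□□
□□□<□■□□□
□□□□■■□□□
□□□□□□□□□
□□□□□□□□□
□□□□□□□□□
step 6: □□□□□□□□□
□□□□□□□□□
□□□□□□□□□
□□□^□□□□□
□□□■□■□□□
□□□□■■□□□
□□□□□□□□□
□□□□□□□□□
□□□□□□□□□
step 7: □□□□□□□□□
□□□□□□□□□
□□□□□□□□□
□□□■>□□□□
□□□■□■□□□
□□□□■■□□□
□□□□□□□□□
□□□□□□□□□
□□□□□□□□□
step 8: □□□□□□□□□
□□□□□□□□□
□□□□□□□□□
□□□■■□□□□
□□□■v■□□□
□□□□■■□□□
□□□□□□□□□
□□□□□□□□□
□□□□□□□□□
step 9: □□□□□□□□□
□□□□□□□□□
□□□□□□□□□
□□□■■□□□□
□□□<■■□□□
□□□□■■□□□
□□□□□□□□□
□□□□□□□□□
□□□□□□□□□
step 10: □□□□□□□□□
□□□□□□□□□
□□□□□□□□□
□□□■■□□□□
□□□□■■□□□
□□□v■■□□□
□□□□□□□□□
□□□□□□□□□
□□□□□□□□□
step 11: □□□□□□□□□
□□□□□□□□□
□□□□□□□□□
□□□■■□□□□
□□□□■■□□□
□□<■■■□□□
□□□□□□□□□
□□□□□□□□□
□□□□□□□□□
step 12: □□□□□□□□□
□□□□□□□□□
□□□□□□□□□
□□□■■□□□□
□□^□■■□□□
□□■■■■□□□
□□□□□□□□□
□□□□□□□□□
□□□□□□□□□
step 13: □□□□□□□□□
□□□□□□□□□
□□□□□□□□□
□□□■■□□□□
□□■>■■□□□
□□■■■■□□□
□□□□□□□□□
□□□□□□□□□
□□□□□□□□□
step 14: □□□□□□□□□
□□□□□□□□□
□□□□□□□□□
□□□■■□□□□
□□■■■■□□□
□□■v■■□□□
□□□□□□□□□
□□□□□□□□□
□□□□□□□□□
step 15: □□□□□□□□□
□□□□□□□□□
□□□□□□□□□
□□□■■□□□□
□□■■■■□□□
□□■□>■□□□
□□□□□□□□□
□□□□□□□□□
□□□□□□□□□
step 16: □□□□□□□□□
□□□□□□□□□
□□□□□□□□□
□□□■■□□□□
□□■■^■□□□
□□■□□■□□□
□□□□□□□□□
□□□□□□□□□
□□□□□□□□□
step 17: □□□□□□□□□
□□□□□□□□□
□□□□□□□□□
□□□■■□□□□
□□■<□■□□□
□□■□□■□□□
□□□□□□□□□
□□□□□□□□□
□□□□□□□□□
step 18: □□□□□□□□□
□□□□□□□□□
□□□□□□□□□
□□□■■□□□□
□□■□□■□□□
□□■v□■□□□
□□□□□□□□□
□□□□□□□□□
□□□□□□□□□
step 19: □□□□□□□□□
□□□□□□□□□
□□□□□□□□□
□□□■■□□□□
□□■□□■□□□
□□<■□■□□□
□□□□□□□□□
□□□□□□□□□
□□□□□□□□□
step 20: □□□□□□□□□
□□□□□□□□□
□□□□□□□□□
□□□■■□□□□
□□■□□■□□□
□□□■□■□□□
□□v□□□□□□
□□□□□□□□□
□□□□□□□□□
step 21: □□□□□□□□□
□□□□□□□□□
□□□□□□□□□
□□□■■□□□□
□□■□□■□□□
□□□■□■□□□
□<■□□□□□□
□□□□□□□□□
□□□□□□□□□
step 22: □□□□□□□□□
□□□□□□□□□
□□□□□□□□□
□□□■■□□□□
□□■□□■□□□
□^□■□■□□□
□■■□□□□□□
□□□□□□□□□
□□□□□□□□□
step 23: □□□□□□□□□
□□□□□□□□□
□□□□□□□□□
□□□■■□□□□
□□■□□■□□□
□■>■□■□□□
□■■□□□□□□
□□□□□□□□□
□□□□□□□□□
step 24: □□□□□□□□□
□□□□□□□□□
□□□□□□□□□
□□□■■□□□□
□□■□□■□□□
□■■■□■□□□
□■v□□□□□□
□□□□□□□□□
□□□□□□□□□
step 25: □□□□□□□□□
□□□□□□□□□
□□□□□□□□□
□□□■■□□□□
□□■□□■□□□
□■■■□■□□□
□■□>□□□□□
□□□□□□□□□
□□□□□□□□□
step 26: □□□□□□□□□
□□□□□□□□□
□□□□□□□□□
□□□■■□□□□
□□■□□■□□□
□■■■□■□□□
□■□■□□□□□
□□□v□□□□□
□□□□□□□□□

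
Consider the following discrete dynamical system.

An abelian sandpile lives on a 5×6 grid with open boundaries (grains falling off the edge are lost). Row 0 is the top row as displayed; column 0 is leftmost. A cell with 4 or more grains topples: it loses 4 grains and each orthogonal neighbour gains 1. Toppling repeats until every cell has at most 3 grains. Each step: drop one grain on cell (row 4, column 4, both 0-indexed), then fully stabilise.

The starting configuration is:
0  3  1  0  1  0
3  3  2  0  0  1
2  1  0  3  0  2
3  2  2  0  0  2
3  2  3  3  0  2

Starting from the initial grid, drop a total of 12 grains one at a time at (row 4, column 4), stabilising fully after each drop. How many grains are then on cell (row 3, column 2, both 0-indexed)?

k=0  0  3  1  0  1  0
3  3  2  0  0  1
2  1  0  3  0  2
3  2  2  0  0  2
3  2  3  3  0  2
k=1  0  3  1  0  1  0
3  3  2  0  0  1
2  1  0  3  0  2
3  2  2  0  0  2
3  2  3  3  1  2
k=2  0  3  1  0  1  0
3  3  2  0  0  1
2  1  0  3  0  2
3  2  2  0  0  2
3  2  3  3  2  2
k=3  0  3  1  0  1  0
3  3  2  0  0  1
2  1  0  3  0  2
3  2  2  0  0  2
3  2  3  3  3  2
k=4  0  3  1  0  1  0
3  3  2  0  0  1
2  1  0  3  0  2
3  2  3  1  1  2
3  3  0  1  1  3
k=5  0  3  1  0  1  0
3  3  2  0  0  1
2  1  0  3  0  2
3  2  3  1  1  2
3  3  0  1  2  3
k=6  0  3  1  0  1  0
3  3  2  0  0  1
2  1  0  3  0  2
3  2  3  1  1  2
3  3  0  1  3  3
k=7  0  3  1  0  1  0
3  3  2  0  0  1
2  1  0  3  0  2
3  2  3  1  2  3
3  3  0  2  1  0
k=8  0  3  1  0  1  0
3  3  2  0  0  1
2  1  0  3  0  2
3  2  3  1  2  3
3  3  0  2  2  0
k=9  0  3  1  0  1  0
3  3  2  0  0  1
2  1  0  3  0  2
3  2  3  1  2  3
3  3  0  2  3  0
k=10  0  3  1  0  1  0
3  3  2  0  0  1
2  1  0  3  0  2
3  2  3  1  3  3
3  3  0  3  0  1
k=11  0  3  1  0  1  0
3  3  2  0  0  1
2  1  0  3  0  2
3  2  3  1  3  3
3  3  0  3  1  1
k=12  0  3  1  0  1  0
3  3  2  0  0  1
2  1  0  3  0  2
3  2  3  1  3  3
3  3  0  3  2  1

3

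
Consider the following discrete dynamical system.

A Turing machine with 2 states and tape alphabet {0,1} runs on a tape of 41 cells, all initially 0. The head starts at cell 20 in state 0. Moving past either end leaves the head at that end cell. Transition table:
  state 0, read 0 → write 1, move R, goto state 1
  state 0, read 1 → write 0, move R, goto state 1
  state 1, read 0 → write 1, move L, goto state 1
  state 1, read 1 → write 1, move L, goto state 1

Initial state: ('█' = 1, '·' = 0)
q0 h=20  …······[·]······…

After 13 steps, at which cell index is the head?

9

[0] q0 h=20  …······[·]······…
[1] q1 h=21  …·····█[·]······…
[2] q1 h=20  …······[█]█·····…
[3] q1 h=19  …······[·]██····…
[4] q1 h=18  …······[·]███···…
[5] q1 h=17  …······[·]████··…
[6] q1 h=16  …······[·]█████·…
[7] q1 h=15  …······[·]██████…
[8] q1 h=14  …······[·]██████…
[9] q1 h=13  …······[·]██████…
[10] q1 h=12  …······[·]██████…
[11] q1 h=11  …······[·]██████…
[12] q1 h=10  …······[·]██████…
[13] q1 h= 9  …······[·]██████…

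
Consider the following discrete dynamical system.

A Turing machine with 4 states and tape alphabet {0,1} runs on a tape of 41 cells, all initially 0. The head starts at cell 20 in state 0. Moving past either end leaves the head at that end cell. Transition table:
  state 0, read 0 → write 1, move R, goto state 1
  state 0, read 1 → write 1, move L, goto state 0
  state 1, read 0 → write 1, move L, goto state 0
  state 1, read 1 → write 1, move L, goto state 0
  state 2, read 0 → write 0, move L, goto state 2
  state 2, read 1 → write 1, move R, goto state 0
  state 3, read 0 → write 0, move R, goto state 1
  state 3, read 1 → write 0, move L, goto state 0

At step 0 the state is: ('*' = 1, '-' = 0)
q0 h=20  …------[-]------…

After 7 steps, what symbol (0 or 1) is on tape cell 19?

1

step 0: q0 h=20  …------[-]------…
step 1: q1 h=21  …-----*[-]------…
step 2: q0 h=20  …------[*]*-----…
step 3: q0 h=19  …------[-]**----…
step 4: q1 h=20  …-----*[*]*-----…
step 5: q0 h=19  …------[*]**----…
step 6: q0 h=18  …------[-]***---…
step 7: q1 h=19  …-----*[*]**----…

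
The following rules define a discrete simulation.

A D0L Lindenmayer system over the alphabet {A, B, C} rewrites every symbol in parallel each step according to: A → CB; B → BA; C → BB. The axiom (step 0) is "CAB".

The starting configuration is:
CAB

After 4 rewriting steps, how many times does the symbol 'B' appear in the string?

28

[0] CAB
[1] BBCBBA
[2] BABABBBABACB
[3] BACBBACBBABABACBBACBBBBA
[4] BACBBBBABACBBBBABACBBACBBACBBBBABACBBBBABABABACB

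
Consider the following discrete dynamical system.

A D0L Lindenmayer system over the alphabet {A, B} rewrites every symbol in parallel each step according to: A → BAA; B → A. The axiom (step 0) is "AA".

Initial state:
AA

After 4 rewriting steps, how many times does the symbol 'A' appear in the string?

gen 0: AA
gen 1: BAABAA
gen 2: ABAABAAABAABAA
gen 3: BAAABAABAAABAABAABAAABAABAAABAABAA
gen 4: ABAABAABAAABAABAAABAABAABAAABAABAAABAABAAABAABAABAAABAABAAABAABAABAAABAABAAABAABAA

58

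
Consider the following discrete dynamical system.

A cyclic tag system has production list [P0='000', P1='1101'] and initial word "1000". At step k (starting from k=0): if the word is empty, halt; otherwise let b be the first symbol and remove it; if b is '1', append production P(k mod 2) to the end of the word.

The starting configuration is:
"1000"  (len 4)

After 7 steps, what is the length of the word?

gen 0: "1000"  (len 4)
gen 1: "000000"  (len 6)
gen 2: "00000"  (len 5)
gen 3: "0000"  (len 4)
gen 4: "000"  (len 3)
gen 5: "00"  (len 2)
gen 6: "0"  (len 1)
gen 7: (halted — word empty)

0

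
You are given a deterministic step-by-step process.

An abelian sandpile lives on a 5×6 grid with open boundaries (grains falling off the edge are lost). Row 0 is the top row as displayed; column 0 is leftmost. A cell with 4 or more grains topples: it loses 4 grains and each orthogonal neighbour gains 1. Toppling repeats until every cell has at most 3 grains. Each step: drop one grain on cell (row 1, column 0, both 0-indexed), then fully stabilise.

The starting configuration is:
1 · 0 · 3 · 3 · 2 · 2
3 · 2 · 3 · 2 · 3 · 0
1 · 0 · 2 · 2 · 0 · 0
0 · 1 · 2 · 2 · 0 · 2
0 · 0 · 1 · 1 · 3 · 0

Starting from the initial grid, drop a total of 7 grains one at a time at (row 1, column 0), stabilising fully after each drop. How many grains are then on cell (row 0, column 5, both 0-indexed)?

0) 1 · 0 · 3 · 3 · 2 · 2
3 · 2 · 3 · 2 · 3 · 0
1 · 0 · 2 · 2 · 0 · 0
0 · 1 · 2 · 2 · 0 · 2
0 · 0 · 1 · 1 · 3 · 0
1) 2 · 0 · 3 · 3 · 2 · 2
0 · 3 · 3 · 2 · 3 · 0
2 · 0 · 2 · 2 · 0 · 0
0 · 1 · 2 · 2 · 0 · 2
0 · 0 · 1 · 1 · 3 · 0
2) 2 · 0 · 3 · 3 · 2 · 2
1 · 3 · 3 · 2 · 3 · 0
2 · 0 · 2 · 2 · 0 · 0
0 · 1 · 2 · 2 · 0 · 2
0 · 0 · 1 · 1 · 3 · 0
3) 2 · 0 · 3 · 3 · 2 · 2
2 · 3 · 3 · 2 · 3 · 0
2 · 0 · 2 · 2 · 0 · 0
0 · 1 · 2 · 2 · 0 · 2
0 · 0 · 1 · 1 · 3 · 0
4) 2 · 0 · 3 · 3 · 2 · 2
3 · 3 · 3 · 2 · 3 · 0
2 · 0 · 2 · 2 · 0 · 0
0 · 1 · 2 · 2 · 0 · 2
0 · 0 · 1 · 1 · 3 · 0
5) 3 · 2 · 1 · 2 · 0 · 3
1 · 1 · 2 · 1 · 1 · 1
3 · 1 · 3 · 3 · 1 · 0
0 · 1 · 2 · 2 · 0 · 2
0 · 0 · 1 · 1 · 3 · 0
6) 3 · 2 · 1 · 2 · 0 · 3
2 · 1 · 2 · 1 · 1 · 1
3 · 1 · 3 · 3 · 1 · 0
0 · 1 · 2 · 2 · 0 · 2
0 · 0 · 1 · 1 · 3 · 0
7) 3 · 2 · 1 · 2 · 0 · 3
3 · 1 · 2 · 1 · 1 · 1
3 · 1 · 3 · 3 · 1 · 0
0 · 1 · 2 · 2 · 0 · 2
0 · 0 · 1 · 1 · 3 · 0

3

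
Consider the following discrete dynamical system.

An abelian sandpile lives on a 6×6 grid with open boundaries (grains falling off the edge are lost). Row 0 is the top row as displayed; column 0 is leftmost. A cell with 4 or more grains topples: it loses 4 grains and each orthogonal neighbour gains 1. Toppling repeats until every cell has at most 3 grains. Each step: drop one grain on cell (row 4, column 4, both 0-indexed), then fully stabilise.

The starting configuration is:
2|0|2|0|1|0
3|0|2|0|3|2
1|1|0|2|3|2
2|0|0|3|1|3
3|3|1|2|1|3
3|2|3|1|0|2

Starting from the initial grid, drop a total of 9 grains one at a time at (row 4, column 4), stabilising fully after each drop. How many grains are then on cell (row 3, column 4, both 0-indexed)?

3

gen 0: 2|0|2|0|1|0
3|0|2|0|3|2
1|1|0|2|3|2
2|0|0|3|1|3
3|3|1|2|1|3
3|2|3|1|0|2
gen 1: 2|0|2|0|1|0
3|0|2|0|3|2
1|1|0|2|3|2
2|0|0|3|1|3
3|3|1|2|2|3
3|2|3|1|0|2
gen 2: 2|0|2|0|1|0
3|0|2|0|3|2
1|1|0|2|3|2
2|0|0|3|1|3
3|3|1|2|3|3
3|2|3|1|0|2
gen 3: 2|0|2|0|1|0
3|0|2|0|3|2
1|1|0|2|3|3
2|0|0|3|3|0
3|3|1|3|1|1
3|2|3|1|1|3
gen 4: 2|0|2|0|1|0
3|0|2|0|3|2
1|1|0|2|3|3
2|0|0|3|3|0
3|3|1|3|2|1
3|2|3|1|1|3
gen 5: 2|0|2|0|1|0
3|0|2|0|3|2
1|1|0|2|3|3
2|0|0|3|3|0
3|3|1|3|3|1
3|2|3|1|1|3
gen 6: 2|0|2|0|2|1
3|0|2|2|1|0
1|1|1|0|3|1
2|0|1|2|2|2
3|3|2|1|2|2
3|2|3|2|2|3
gen 7: 2|0|2|0|2|1
3|0|2|2|1|0
1|1|1|0|3|1
2|0|1|2|2|2
3|3|2|1|3|2
3|2|3|2|2|3
gen 8: 2|0|2|0|2|1
3|0|2|2|1|0
1|1|1|0|3|1
2|0|1|2|3|2
3|3|2|2|0|3
3|2|3|2|3|3
gen 9: 2|0|2|0|2|1
3|0|2|2|1|0
1|1|1|0|3|1
2|0|1|2|3|2
3|3|2|2|1|3
3|2|3|2|3|3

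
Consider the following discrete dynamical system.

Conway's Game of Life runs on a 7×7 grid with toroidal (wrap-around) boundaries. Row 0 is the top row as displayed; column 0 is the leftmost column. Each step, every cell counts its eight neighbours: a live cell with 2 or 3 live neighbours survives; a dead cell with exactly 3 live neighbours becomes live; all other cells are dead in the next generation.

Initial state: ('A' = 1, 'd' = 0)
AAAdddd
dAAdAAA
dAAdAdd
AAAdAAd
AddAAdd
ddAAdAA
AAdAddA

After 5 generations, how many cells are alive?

12

step 0: AAAdddd
dAAdAAA
dAAdAdd
AAAdAAd
AddAAdd
ddAAdAA
AAdAddA
step 1: ddddAdd
ddddAAA
ddddddd
AddddAA
Adddddd
dddddAd
dddAAAd
step 2: ddddddA
ddddAAd
AdddAdd
AdddddA
AddddAd
dddddAA
dddAdAd
step 3: ddddddA
ddddAAA
AdddAdd
AAdddAd
AddddAd
dddddAd
ddddAAd
step 4: ddddddA
AdddAdA
AAddAdd
AAddAAd
AAddAAd
dddddAd
ddddAAA
step 5: ddddAdd
dAddddA
dddAAdd
ddAAddd
AAddddd
Adddddd
ddddAdA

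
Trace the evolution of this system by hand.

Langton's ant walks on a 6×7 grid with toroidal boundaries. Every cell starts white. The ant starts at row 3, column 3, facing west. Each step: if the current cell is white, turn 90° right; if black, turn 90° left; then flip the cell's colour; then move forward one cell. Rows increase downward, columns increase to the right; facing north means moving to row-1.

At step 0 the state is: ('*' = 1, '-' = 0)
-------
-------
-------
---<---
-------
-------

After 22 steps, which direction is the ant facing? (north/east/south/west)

t=0: -------
-------
-------
---<---
-------
-------
t=1: -------
-------
---^---
---*---
-------
-------
t=2: -------
-------
---*>--
---*---
-------
-------
t=3: -------
-------
---**--
---*v--
-------
-------
t=4: -------
-------
---**--
---<*--
-------
-------
t=5: -------
-------
---**--
----*--
---v---
-------
t=6: -------
-------
---**--
----*--
--<*---
-------
t=7: -------
-------
---**--
--^-*--
--**---
-------
t=8: -------
-------
---**--
--*>*--
--**---
-------
t=9: -------
-------
---**--
--***--
--*v---
-------
t=10: -------
-------
---**--
--***--
--*->--
-------
t=11: -------
-------
---**--
--***--
--*-*--
----v--
t=12: -------
-------
---**--
--***--
--*-*--
---<*--
t=13: -------
-------
---**--
--***--
--*^*--
---**--
t=14: -------
-------
---**--
--***--
--**>--
---**--
t=15: -------
-------
---**--
--**^--
--**---
---**--
t=16: -------
-------
---**--
--*<---
--**---
---**--
t=17: -------
-------
---**--
--*----
--*v---
---**--
t=18: -------
-------
---**--
--*----
--*->--
---**--
t=19: -------
-------
---**--
--*----
--*-*--
---*v--
t=20: -------
-------
---**--
--*----
--*-*--
---*->-
t=21: -----v-
-------
---**--
--*----
--*-*--
---*-*-
t=22: ----<*-
-------
---**--
--*----
--*-*--
---*-*-

west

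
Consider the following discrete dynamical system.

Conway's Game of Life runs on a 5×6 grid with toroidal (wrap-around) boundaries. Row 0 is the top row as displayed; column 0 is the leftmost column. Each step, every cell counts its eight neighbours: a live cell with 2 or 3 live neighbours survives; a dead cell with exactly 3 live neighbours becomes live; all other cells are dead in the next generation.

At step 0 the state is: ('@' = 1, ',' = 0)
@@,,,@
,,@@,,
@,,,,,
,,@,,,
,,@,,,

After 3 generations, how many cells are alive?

t=0: @@,,,@
,,@@,,
@,,,,,
,,@,,,
,,@,,,
t=1: @@,@,,
,,@,,@
,@@@,,
,@,,,,
@,@,,,
t=2: @,,@,@
,,,,@,
@@,@,,
@,,@,,
@,@,,,
t=3: @@,@@@
,@@@@,
@@@@@@
@,,@,@
@,@@@,

22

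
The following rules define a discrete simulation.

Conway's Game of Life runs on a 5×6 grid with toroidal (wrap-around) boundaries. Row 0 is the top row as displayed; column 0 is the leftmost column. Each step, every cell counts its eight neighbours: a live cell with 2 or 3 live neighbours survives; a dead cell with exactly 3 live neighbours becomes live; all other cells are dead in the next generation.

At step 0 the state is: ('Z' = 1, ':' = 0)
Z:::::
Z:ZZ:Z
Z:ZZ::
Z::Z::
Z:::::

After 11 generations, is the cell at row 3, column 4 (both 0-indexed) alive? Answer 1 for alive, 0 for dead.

1

gen 0: Z:::::
Z:ZZ:Z
Z:ZZ::
Z::Z::
Z:::::
gen 1: Z:::::
Z:ZZZZ
Z:::::
Z:ZZ:Z
ZZ:::Z
gen 2: ::ZZ::
Z::ZZ:
::::::
::Z:Z:
::Z:Z:
gen 3: :ZZ::Z
::ZZZ:
::::ZZ
::::::
:ZZ:Z:
gen 4: Z::::Z
ZZZ:::
::::ZZ
:::ZZZ
ZZZZ::
gen 5: :::Z:Z
:Z::Z:
:ZZ:::
:Z::::
:ZZZ::
gen 6: ZZ:Z::
ZZ:ZZ:
ZZZ:::
Z::Z::
ZZ:ZZ:
gen 7: ::::::
:::ZZ:
::::Z:
:::ZZ:
:::ZZ:
gen 8: ::::::
:::ZZ:
:::::Z
:::::Z
:::ZZ:
gen 9: ::::::
::::Z:
:::::Z
:::::Z
::::Z:
gen 10: ::::::
::::::
::::ZZ
::::ZZ
::::::
gen 11: ::::::
::::::
::::ZZ
::::ZZ
::::::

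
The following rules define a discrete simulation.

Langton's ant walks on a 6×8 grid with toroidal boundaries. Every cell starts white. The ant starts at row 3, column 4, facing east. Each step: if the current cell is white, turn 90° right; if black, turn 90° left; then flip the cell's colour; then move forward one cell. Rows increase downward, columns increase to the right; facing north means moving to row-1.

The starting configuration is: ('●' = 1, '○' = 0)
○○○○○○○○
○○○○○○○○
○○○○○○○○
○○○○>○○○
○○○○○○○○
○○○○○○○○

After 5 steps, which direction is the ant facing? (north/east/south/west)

north

step 0: ○○○○○○○○
○○○○○○○○
○○○○○○○○
○○○○>○○○
○○○○○○○○
○○○○○○○○
step 1: ○○○○○○○○
○○○○○○○○
○○○○○○○○
○○○○●○○○
○○○○v○○○
○○○○○○○○
step 2: ○○○○○○○○
○○○○○○○○
○○○○○○○○
○○○○●○○○
○○○<●○○○
○○○○○○○○
step 3: ○○○○○○○○
○○○○○○○○
○○○○○○○○
○○○^●○○○
○○○●●○○○
○○○○○○○○
step 4: ○○○○○○○○
○○○○○○○○
○○○○○○○○
○○○●>○○○
○○○●●○○○
○○○○○○○○
step 5: ○○○○○○○○
○○○○○○○○
○○○○^○○○
○○○●○○○○
○○○●●○○○
○○○○○○○○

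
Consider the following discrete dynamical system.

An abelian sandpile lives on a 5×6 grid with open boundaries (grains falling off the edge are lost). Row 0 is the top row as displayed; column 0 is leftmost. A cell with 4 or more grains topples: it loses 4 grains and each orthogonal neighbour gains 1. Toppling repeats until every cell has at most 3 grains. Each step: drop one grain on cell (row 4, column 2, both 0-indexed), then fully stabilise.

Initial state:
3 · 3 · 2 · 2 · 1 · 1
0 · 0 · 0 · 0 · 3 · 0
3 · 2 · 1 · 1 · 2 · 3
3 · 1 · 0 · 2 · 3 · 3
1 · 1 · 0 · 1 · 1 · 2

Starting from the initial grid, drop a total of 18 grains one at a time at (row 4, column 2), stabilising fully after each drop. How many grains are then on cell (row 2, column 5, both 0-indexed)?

k=0  3 · 3 · 2 · 2 · 1 · 1
0 · 0 · 0 · 0 · 3 · 0
3 · 2 · 1 · 1 · 2 · 3
3 · 1 · 0 · 2 · 3 · 3
1 · 1 · 0 · 1 · 1 · 2
k=1  3 · 3 · 2 · 2 · 1 · 1
0 · 0 · 0 · 0 · 3 · 0
3 · 2 · 1 · 1 · 2 · 3
3 · 1 · 0 · 2 · 3 · 3
1 · 1 · 1 · 1 · 1 · 2
k=2  3 · 3 · 2 · 2 · 1 · 1
0 · 0 · 0 · 0 · 3 · 0
3 · 2 · 1 · 1 · 2 · 3
3 · 1 · 0 · 2 · 3 · 3
1 · 1 · 2 · 1 · 1 · 2
k=3  3 · 3 · 2 · 2 · 1 · 1
0 · 0 · 0 · 0 · 3 · 0
3 · 2 · 1 · 1 · 2 · 3
3 · 1 · 0 · 2 · 3 · 3
1 · 1 · 3 · 1 · 1 · 2
k=4  3 · 3 · 2 · 2 · 1 · 1
0 · 0 · 0 · 0 · 3 · 0
3 · 2 · 1 · 1 · 2 · 3
3 · 1 · 1 · 2 · 3 · 3
1 · 2 · 0 · 2 · 1 · 2
k=5  3 · 3 · 2 · 2 · 1 · 1
0 · 0 · 0 · 0 · 3 · 0
3 · 2 · 1 · 1 · 2 · 3
3 · 1 · 1 · 2 · 3 · 3
1 · 2 · 1 · 2 · 1 · 2
k=6  3 · 3 · 2 · 2 · 1 · 1
0 · 0 · 0 · 0 · 3 · 0
3 · 2 · 1 · 1 · 2 · 3
3 · 1 · 1 · 2 · 3 · 3
1 · 2 · 2 · 2 · 1 · 2
k=7  3 · 3 · 2 · 2 · 1 · 1
0 · 0 · 0 · 0 · 3 · 0
3 · 2 · 1 · 1 · 2 · 3
3 · 1 · 1 · 2 · 3 · 3
1 · 2 · 3 · 2 · 1 · 2
k=8  3 · 3 · 2 · 2 · 1 · 1
0 · 0 · 0 · 0 · 3 · 0
3 · 2 · 1 · 1 · 2 · 3
3 · 1 · 2 · 2 · 3 · 3
1 · 3 · 0 · 3 · 1 · 2
k=9  3 · 3 · 2 · 2 · 1 · 1
0 · 0 · 0 · 0 · 3 · 0
3 · 2 · 1 · 1 · 2 · 3
3 · 1 · 2 · 2 · 3 · 3
1 · 3 · 1 · 3 · 1 · 2
k=10  3 · 3 · 2 · 2 · 1 · 1
0 · 0 · 0 · 0 · 3 · 0
3 · 2 · 1 · 1 · 2 · 3
3 · 1 · 2 · 2 · 3 · 3
1 · 3 · 2 · 3 · 1 · 2
k=11  3 · 3 · 2 · 2 · 1 · 1
0 · 0 · 0 · 0 · 3 · 0
3 · 2 · 1 · 1 · 2 · 3
3 · 1 · 2 · 2 · 3 · 3
1 · 3 · 3 · 3 · 1 · 2
k=12  3 · 3 · 2 · 2 · 1 · 1
0 · 0 · 0 · 0 · 3 · 0
3 · 2 · 1 · 1 · 2 · 3
3 · 2 · 3 · 3 · 3 · 3
2 · 0 · 2 · 0 · 2 · 2
k=13  3 · 3 · 2 · 2 · 1 · 1
0 · 0 · 0 · 0 · 3 · 0
3 · 2 · 1 · 1 · 2 · 3
3 · 2 · 3 · 3 · 3 · 3
2 · 0 · 3 · 0 · 2 · 2
k=14  3 · 3 · 2 · 2 · 2 · 1
0 · 0 · 0 · 1 · 0 · 2
3 · 2 · 2 · 3 · 1 · 1
3 · 3 · 1 · 1 · 2 · 1
2 · 1 · 1 · 2 · 3 · 3
k=15  3 · 3 · 2 · 2 · 2 · 1
0 · 0 · 0 · 1 · 0 · 2
3 · 2 · 2 · 3 · 1 · 1
3 · 3 · 1 · 1 · 2 · 1
2 · 1 · 2 · 2 · 3 · 3
k=16  3 · 3 · 2 · 2 · 2 · 1
0 · 0 · 0 · 1 · 0 · 2
3 · 2 · 2 · 3 · 1 · 1
3 · 3 · 1 · 1 · 2 · 1
2 · 1 · 3 · 2 · 3 · 3
k=17  3 · 3 · 2 · 2 · 2 · 1
0 · 0 · 0 · 1 · 0 · 2
3 · 2 · 2 · 3 · 1 · 1
3 · 3 · 2 · 1 · 2 · 1
2 · 2 · 0 · 3 · 3 · 3
k=18  3 · 3 · 2 · 2 · 2 · 1
0 · 0 · 0 · 1 · 0 · 2
3 · 2 · 2 · 3 · 1 · 1
3 · 3 · 2 · 1 · 2 · 1
2 · 2 · 1 · 3 · 3 · 3

1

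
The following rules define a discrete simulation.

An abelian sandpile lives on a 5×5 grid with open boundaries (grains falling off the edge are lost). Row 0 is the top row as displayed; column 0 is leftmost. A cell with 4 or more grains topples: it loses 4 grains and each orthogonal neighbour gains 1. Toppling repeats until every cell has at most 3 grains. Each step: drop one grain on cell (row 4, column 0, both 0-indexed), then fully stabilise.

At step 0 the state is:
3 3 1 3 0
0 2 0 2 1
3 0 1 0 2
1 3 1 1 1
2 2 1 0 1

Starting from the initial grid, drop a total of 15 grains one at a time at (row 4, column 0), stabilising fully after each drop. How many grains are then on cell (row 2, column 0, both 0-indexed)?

0

t=0: 3 3 1 3 0
0 2 0 2 1
3 0 1 0 2
1 3 1 1 1
2 2 1 0 1
t=1: 3 3 1 3 0
0 2 0 2 1
3 0 1 0 2
1 3 1 1 1
3 2 1 0 1
t=2: 3 3 1 3 0
0 2 0 2 1
3 0 1 0 2
2 3 1 1 1
0 3 1 0 1
t=3: 3 3 1 3 0
0 2 0 2 1
3 0 1 0 2
2 3 1 1 1
1 3 1 0 1
t=4: 3 3 1 3 0
0 2 0 2 1
3 0 1 0 2
2 3 1 1 1
2 3 1 0 1
t=5: 3 3 1 3 0
0 2 0 2 1
3 0 1 0 2
2 3 1 1 1
3 3 1 0 1
t=6: 3 3 1 3 0
1 2 0 2 1
0 2 1 0 2
1 1 2 1 1
2 1 2 0 1
t=7: 3 3 1 3 0
1 2 0 2 1
0 2 1 0 2
1 1 2 1 1
3 1 2 0 1
t=8: 3 3 1 3 0
1 2 0 2 1
0 2 1 0 2
2 1 2 1 1
0 2 2 0 1
t=9: 3 3 1 3 0
1 2 0 2 1
0 2 1 0 2
2 1 2 1 1
1 2 2 0 1
t=10: 3 3 1 3 0
1 2 0 2 1
0 2 1 0 2
2 1 2 1 1
2 2 2 0 1
t=11: 3 3 1 3 0
1 2 0 2 1
0 2 1 0 2
2 1 2 1 1
3 2 2 0 1
t=12: 3 3 1 3 0
1 2 0 2 1
0 2 1 0 2
3 1 2 1 1
0 3 2 0 1
t=13: 3 3 1 3 0
1 2 0 2 1
0 2 1 0 2
3 1 2 1 1
1 3 2 0 1
t=14: 3 3 1 3 0
1 2 0 2 1
0 2 1 0 2
3 1 2 1 1
2 3 2 0 1
t=15: 3 3 1 3 0
1 2 0 2 1
0 2 1 0 2
3 1 2 1 1
3 3 2 0 1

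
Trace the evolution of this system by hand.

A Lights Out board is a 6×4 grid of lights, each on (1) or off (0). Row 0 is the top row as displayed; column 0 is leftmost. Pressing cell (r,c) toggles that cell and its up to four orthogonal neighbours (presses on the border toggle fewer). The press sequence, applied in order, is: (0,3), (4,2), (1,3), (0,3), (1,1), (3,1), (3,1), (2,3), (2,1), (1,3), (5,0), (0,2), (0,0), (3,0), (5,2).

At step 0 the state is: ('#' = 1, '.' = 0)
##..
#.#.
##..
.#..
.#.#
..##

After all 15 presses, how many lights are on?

t=0: ##..
#.#.
##..
.#..
.#.#
..##
t=1: ####
#.##
##..
.#..
.#.#
..##
t=2: ####
#.##
##..
.##.
..#.
...#
t=3: ###.
#...
##.#
.##.
..#.
...#
t=4: ##.#
#..#
##.#
.##.
..#.
...#
t=5: #..#
.###
#..#
.##.
..#.
...#
t=6: #..#
.###
##.#
#...
.##.
...#
t=7: #..#
.###
#..#
.##.
..#.
...#
t=8: #..#
.##.
#.#.
.###
..#.
...#
t=9: #..#
..#.
.#..
..##
..#.
...#
t=10: #...
...#
.#.#
..##
..#.
...#
t=11: #...
...#
.#.#
..##
#.#.
##.#
t=12: ####
..##
.#.#
..##
#.#.
##.#
t=13: ..##
#.##
.#.#
..##
#.#.
##.#
t=14: ..##
#.##
##.#
####
..#.
##.#
t=15: ..##
#.##
##.#
####
....
#.#.

14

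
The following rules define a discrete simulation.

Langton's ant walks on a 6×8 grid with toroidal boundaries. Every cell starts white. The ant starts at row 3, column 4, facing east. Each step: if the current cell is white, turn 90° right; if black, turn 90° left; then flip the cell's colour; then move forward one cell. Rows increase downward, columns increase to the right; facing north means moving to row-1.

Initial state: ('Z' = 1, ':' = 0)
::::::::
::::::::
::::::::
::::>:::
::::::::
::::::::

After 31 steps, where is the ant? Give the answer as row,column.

0) ::::::::
::::::::
::::::::
::::>:::
::::::::
::::::::
1) ::::::::
::::::::
::::::::
::::Z:::
::::v:::
::::::::
2) ::::::::
::::::::
::::::::
::::Z:::
:::<Z:::
::::::::
3) ::::::::
::::::::
::::::::
:::^Z:::
:::ZZ:::
::::::::
4) ::::::::
::::::::
::::::::
:::Z>:::
:::ZZ:::
::::::::
5) ::::::::
::::::::
::::^:::
:::Z::::
:::ZZ:::
::::::::
6) ::::::::
::::::::
::::Z>::
:::Z::::
:::ZZ:::
::::::::
7) ::::::::
::::::::
::::ZZ::
:::Z:v::
:::ZZ:::
::::::::
8) ::::::::
::::::::
::::ZZ::
:::Z<Z::
:::ZZ:::
::::::::
9) ::::::::
::::::::
::::^Z::
:::ZZZ::
:::ZZ:::
::::::::
10) ::::::::
::::::::
:::<:Z::
:::ZZZ::
:::ZZ:::
::::::::
11) ::::::::
:::^::::
:::Z:Z::
:::ZZZ::
:::ZZ:::
::::::::
12) ::::::::
:::Z>:::
:::Z:Z::
:::ZZZ::
:::ZZ:::
::::::::
13) ::::::::
:::ZZ:::
:::ZvZ::
:::ZZZ::
:::ZZ:::
::::::::
14) ::::::::
:::ZZ:::
:::<ZZ::
:::ZZZ::
:::ZZ:::
::::::::
15) ::::::::
:::ZZ:::
::::ZZ::
:::vZZ::
:::ZZ:::
::::::::
16) ::::::::
:::ZZ:::
::::ZZ::
::::>Z::
:::ZZ:::
::::::::
17) ::::::::
:::ZZ:::
::::^Z::
:::::Z::
:::ZZ:::
::::::::
18) ::::::::
:::ZZ:::
:::<:Z::
:::::Z::
:::ZZ:::
::::::::
19) ::::::::
:::^Z:::
:::Z:Z::
:::::Z::
:::ZZ:::
::::::::
20) ::::::::
::<:Z:::
:::Z:Z::
:::::Z::
:::ZZ:::
::::::::
21) ::^:::::
::Z:Z:::
:::Z:Z::
:::::Z::
:::ZZ:::
::::::::
22) ::Z>::::
::Z:Z:::
:::Z:Z::
:::::Z::
:::ZZ:::
::::::::
23) ::ZZ::::
::ZvZ:::
:::Z:Z::
:::::Z::
:::ZZ:::
::::::::
24) ::ZZ::::
::<ZZ:::
:::Z:Z::
:::::Z::
:::ZZ:::
::::::::
25) ::ZZ::::
:::ZZ:::
::vZ:Z::
:::::Z::
:::ZZ:::
::::::::
26) ::ZZ::::
:::ZZ:::
:<ZZ:Z::
:::::Z::
:::ZZ:::
::::::::
27) ::ZZ::::
:^:ZZ:::
:ZZZ:Z::
:::::Z::
:::ZZ:::
::::::::
28) ::ZZ::::
:Z>ZZ:::
:ZZZ:Z::
:::::Z::
:::ZZ:::
::::::::
29) ::ZZ::::
:ZZZZ:::
:ZvZ:Z::
:::::Z::
:::ZZ:::
::::::::
30) ::ZZ::::
:ZZZZ:::
:Z:>:Z::
:::::Z::
:::ZZ:::
::::::::
31) ::ZZ::::
:ZZ^Z:::
:Z:::Z::
:::::Z::
:::ZZ:::
::::::::

1,3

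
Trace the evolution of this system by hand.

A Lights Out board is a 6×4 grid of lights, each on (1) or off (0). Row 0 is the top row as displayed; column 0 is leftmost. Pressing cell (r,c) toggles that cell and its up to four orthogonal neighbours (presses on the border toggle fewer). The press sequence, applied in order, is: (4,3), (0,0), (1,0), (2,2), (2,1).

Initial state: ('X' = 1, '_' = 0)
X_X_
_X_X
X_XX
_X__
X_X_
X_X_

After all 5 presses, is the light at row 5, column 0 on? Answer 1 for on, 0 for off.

0) X_X_
_X_X
X_XX
_X__
X_X_
X_X_
1) X_X_
_X_X
X_XX
_X_X
X__X
X_XX
2) _XX_
XX_X
X_XX
_X_X
X__X
X_XX
3) XXX_
___X
__XX
_X_X
X__X
X_XX
4) XXX_
__XX
_X__
_XXX
X__X
X_XX
5) XXX_
_XXX
X_X_
__XX
X__X
X_XX

1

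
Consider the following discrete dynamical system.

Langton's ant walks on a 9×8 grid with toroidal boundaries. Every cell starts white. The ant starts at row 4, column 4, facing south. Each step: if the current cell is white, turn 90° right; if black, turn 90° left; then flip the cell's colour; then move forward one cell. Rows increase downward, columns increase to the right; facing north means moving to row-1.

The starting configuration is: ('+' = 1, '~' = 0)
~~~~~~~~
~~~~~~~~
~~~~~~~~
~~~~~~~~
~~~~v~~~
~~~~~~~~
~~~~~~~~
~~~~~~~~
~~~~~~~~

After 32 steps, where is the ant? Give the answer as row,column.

2,6

t=0: ~~~~~~~~
~~~~~~~~
~~~~~~~~
~~~~~~~~
~~~~v~~~
~~~~~~~~
~~~~~~~~
~~~~~~~~
~~~~~~~~
t=1: ~~~~~~~~
~~~~~~~~
~~~~~~~~
~~~~~~~~
~~~<+~~~
~~~~~~~~
~~~~~~~~
~~~~~~~~
~~~~~~~~
t=2: ~~~~~~~~
~~~~~~~~
~~~~~~~~
~~~^~~~~
~~~++~~~
~~~~~~~~
~~~~~~~~
~~~~~~~~
~~~~~~~~
t=3: ~~~~~~~~
~~~~~~~~
~~~~~~~~
~~~+>~~~
~~~++~~~
~~~~~~~~
~~~~~~~~
~~~~~~~~
~~~~~~~~
t=4: ~~~~~~~~
~~~~~~~~
~~~~~~~~
~~~++~~~
~~~+v~~~
~~~~~~~~
~~~~~~~~
~~~~~~~~
~~~~~~~~
t=5: ~~~~~~~~
~~~~~~~~
~~~~~~~~
~~~++~~~
~~~+~>~~
~~~~~~~~
~~~~~~~~
~~~~~~~~
~~~~~~~~
t=6: ~~~~~~~~
~~~~~~~~
~~~~~~~~
~~~++~~~
~~~+~+~~
~~~~~v~~
~~~~~~~~
~~~~~~~~
~~~~~~~~
t=7: ~~~~~~~~
~~~~~~~~
~~~~~~~~
~~~++~~~
~~~+~+~~
~~~~<+~~
~~~~~~~~
~~~~~~~~
~~~~~~~~
t=8: ~~~~~~~~
~~~~~~~~
~~~~~~~~
~~~++~~~
~~~+^+~~
~~~~++~~
~~~~~~~~
~~~~~~~~
~~~~~~~~
t=9: ~~~~~~~~
~~~~~~~~
~~~~~~~~
~~~++~~~
~~~++>~~
~~~~++~~
~~~~~~~~
~~~~~~~~
~~~~~~~~
t=10: ~~~~~~~~
~~~~~~~~
~~~~~~~~
~~~++^~~
~~~++~~~
~~~~++~~
~~~~~~~~
~~~~~~~~
~~~~~~~~
t=11: ~~~~~~~~
~~~~~~~~
~~~~~~~~
~~~+++>~
~~~++~~~
~~~~++~~
~~~~~~~~
~~~~~~~~
~~~~~~~~
t=12: ~~~~~~~~
~~~~~~~~
~~~~~~~~
~~~++++~
~~~++~v~
~~~~++~~
~~~~~~~~
~~~~~~~~
~~~~~~~~
t=13: ~~~~~~~~
~~~~~~~~
~~~~~~~~
~~~++++~
~~~++<+~
~~~~++~~
~~~~~~~~
~~~~~~~~
~~~~~~~~
t=14: ~~~~~~~~
~~~~~~~~
~~~~~~~~
~~~++^+~
~~~++++~
~~~~++~~
~~~~~~~~
~~~~~~~~
~~~~~~~~
t=15: ~~~~~~~~
~~~~~~~~
~~~~~~~~
~~~+<~+~
~~~++++~
~~~~++~~
~~~~~~~~
~~~~~~~~
~~~~~~~~
t=16: ~~~~~~~~
~~~~~~~~
~~~~~~~~
~~~+~~+~
~~~+v++~
~~~~++~~
~~~~~~~~
~~~~~~~~
~~~~~~~~
t=17: ~~~~~~~~
~~~~~~~~
~~~~~~~~
~~~+~~+~
~~~+~>+~
~~~~++~~
~~~~~~~~
~~~~~~~~
~~~~~~~~
t=18: ~~~~~~~~
~~~~~~~~
~~~~~~~~
~~~+~^+~
~~~+~~+~
~~~~++~~
~~~~~~~~
~~~~~~~~
~~~~~~~~
t=19: ~~~~~~~~
~~~~~~~~
~~~~~~~~
~~~+~+>~
~~~+~~+~
~~~~++~~
~~~~~~~~
~~~~~~~~
~~~~~~~~
t=20: ~~~~~~~~
~~~~~~~~
~~~~~~^~
~~~+~+~~
~~~+~~+~
~~~~++~~
~~~~~~~~
~~~~~~~~
~~~~~~~~
t=21: ~~~~~~~~
~~~~~~~~
~~~~~~+>
~~~+~+~~
~~~+~~+~
~~~~++~~
~~~~~~~~
~~~~~~~~
~~~~~~~~
t=22: ~~~~~~~~
~~~~~~~~
~~~~~~++
~~~+~+~v
~~~+~~+~
~~~~++~~
~~~~~~~~
~~~~~~~~
~~~~~~~~
t=23: ~~~~~~~~
~~~~~~~~
~~~~~~++
~~~+~+<+
~~~+~~+~
~~~~++~~
~~~~~~~~
~~~~~~~~
~~~~~~~~
t=24: ~~~~~~~~
~~~~~~~~
~~~~~~^+
~~~+~+++
~~~+~~+~
~~~~++~~
~~~~~~~~
~~~~~~~~
~~~~~~~~
t=25: ~~~~~~~~
~~~~~~~~
~~~~~<~+
~~~+~+++
~~~+~~+~
~~~~++~~
~~~~~~~~
~~~~~~~~
~~~~~~~~
t=26: ~~~~~~~~
~~~~~^~~
~~~~~+~+
~~~+~+++
~~~+~~+~
~~~~++~~
~~~~~~~~
~~~~~~~~
~~~~~~~~
t=27: ~~~~~~~~
~~~~~+>~
~~~~~+~+
~~~+~+++
~~~+~~+~
~~~~++~~
~~~~~~~~
~~~~~~~~
~~~~~~~~
t=28: ~~~~~~~~
~~~~~++~
~~~~~+v+
~~~+~+++
~~~+~~+~
~~~~++~~
~~~~~~~~
~~~~~~~~
~~~~~~~~
t=29: ~~~~~~~~
~~~~~++~
~~~~~<++
~~~+~+++
~~~+~~+~
~~~~++~~
~~~~~~~~
~~~~~~~~
~~~~~~~~
t=30: ~~~~~~~~
~~~~~++~
~~~~~~++
~~~+~v++
~~~+~~+~
~~~~++~~
~~~~~~~~
~~~~~~~~
~~~~~~~~
t=31: ~~~~~~~~
~~~~~++~
~~~~~~++
~~~+~~>+
~~~+~~+~
~~~~++~~
~~~~~~~~
~~~~~~~~
~~~~~~~~
t=32: ~~~~~~~~
~~~~~++~
~~~~~~^+
~~~+~~~+
~~~+~~+~
~~~~++~~
~~~~~~~~
~~~~~~~~
~~~~~~~~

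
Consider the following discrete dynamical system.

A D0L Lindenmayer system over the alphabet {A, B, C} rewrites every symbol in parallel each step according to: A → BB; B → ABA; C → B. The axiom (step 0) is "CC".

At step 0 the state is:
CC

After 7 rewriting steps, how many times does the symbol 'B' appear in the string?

[0] CC
[1] BB
[2] ABAABA
[3] BBABABBBBABABB
[4] ABAABABBABABBABAABAABAABABBABABBABAABA
[5] BBABABBBBABABBABAABABBABABBABAABABBABABBBBABABBBBABABBBBABABBABAABABBABABBABAABABBABABBBBABABB
[6] ABAABABBABABBABAABAABAABABBABABBABAABABBABABBBBABABBABAABA…ABAABABBABABBBBABABBABAABABBABABBABAABAABAABABBABABBABAABA  (len 246)
[7] BBABABBBBABABBABAABABBABABBABAABABBABABBBBABABBBBABABBBBAB…BABBBBABABBBBABABBBBABABBABAABABBABABBABAABABBABABBBBABABB  (len 622)

362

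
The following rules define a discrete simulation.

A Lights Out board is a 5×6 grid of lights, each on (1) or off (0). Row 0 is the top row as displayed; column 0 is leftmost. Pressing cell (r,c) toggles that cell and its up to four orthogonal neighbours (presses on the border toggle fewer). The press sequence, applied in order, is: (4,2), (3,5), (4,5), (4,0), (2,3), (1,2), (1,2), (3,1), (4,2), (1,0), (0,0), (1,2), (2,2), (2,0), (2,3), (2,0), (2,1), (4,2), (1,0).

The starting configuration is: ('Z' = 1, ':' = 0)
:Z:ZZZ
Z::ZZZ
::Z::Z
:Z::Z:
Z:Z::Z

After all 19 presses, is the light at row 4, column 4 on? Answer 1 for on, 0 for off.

1

t=0: :Z:ZZZ
Z::ZZZ
::Z::Z
:Z::Z:
Z:Z::Z
t=1: :Z:ZZZ
Z::ZZZ
::Z::Z
:ZZ:Z:
ZZ:Z:Z
t=2: :Z:ZZZ
Z::ZZZ
::Z:::
:ZZ::Z
ZZ:Z::
t=3: :Z:ZZZ
Z::ZZZ
::Z:::
:ZZ:::
ZZ:ZZZ
t=4: :Z:ZZZ
Z::ZZZ
::Z:::
ZZZ:::
:::ZZZ
t=5: :Z:ZZZ
Z:::ZZ
:::ZZ:
ZZZZ::
:::ZZZ
t=6: :ZZZZZ
ZZZZZZ
::ZZZ:
ZZZZ::
:::ZZZ
t=7: :Z:ZZZ
Z:::ZZ
:::ZZ:
ZZZZ::
:::ZZZ
t=8: :Z:ZZZ
Z:::ZZ
:Z:ZZ:
:::Z::
:Z:ZZZ
t=9: :Z:ZZZ
Z:::ZZ
:Z:ZZ:
::ZZ::
::Z:ZZ
t=10: ZZ:ZZZ
:Z::ZZ
ZZ:ZZ:
::ZZ::
::Z:ZZ
t=11: :::ZZZ
ZZ::ZZ
ZZ:ZZ:
::ZZ::
::Z:ZZ
t=12: ::ZZZZ
Z:ZZZZ
ZZZZZ:
::ZZ::
::Z:ZZ
t=13: ::ZZZZ
Z::ZZZ
Z:::Z:
:::Z::
::Z:ZZ
t=14: ::ZZZZ
:::ZZZ
:Z::Z:
Z::Z::
::Z:ZZ
t=15: ::ZZZZ
::::ZZ
:ZZZ::
Z:::::
::Z:ZZ
t=16: ::ZZZZ
Z:::ZZ
Z:ZZ::
::::::
::Z:ZZ
t=17: ::ZZZZ
ZZ::ZZ
:Z:Z::
:Z::::
::Z:ZZ
t=18: ::ZZZZ
ZZ::ZZ
:Z:Z::
:ZZ:::
:Z:ZZZ
t=19: Z:ZZZZ
::::ZZ
ZZ:Z::
:ZZ:::
:Z:ZZZ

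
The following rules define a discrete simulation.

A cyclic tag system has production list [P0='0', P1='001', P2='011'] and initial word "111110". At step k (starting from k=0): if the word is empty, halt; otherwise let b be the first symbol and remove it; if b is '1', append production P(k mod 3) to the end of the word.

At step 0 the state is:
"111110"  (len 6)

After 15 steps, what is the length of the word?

7

step 0: "111110"  (len 6)
step 1: "111100"  (len 6)
step 2: "11100001"  (len 8)
step 3: "1100001011"  (len 10)
step 4: "1000010110"  (len 10)
step 5: "000010110001"  (len 12)
step 6: "00010110001"  (len 11)
step 7: "0010110001"  (len 10)
step 8: "010110001"  (len 9)
step 9: "10110001"  (len 8)
step 10: "01100010"  (len 8)
step 11: "1100010"  (len 7)
step 12: "100010011"  (len 9)
step 13: "000100110"  (len 9)
step 14: "00100110"  (len 8)
step 15: "0100110"  (len 7)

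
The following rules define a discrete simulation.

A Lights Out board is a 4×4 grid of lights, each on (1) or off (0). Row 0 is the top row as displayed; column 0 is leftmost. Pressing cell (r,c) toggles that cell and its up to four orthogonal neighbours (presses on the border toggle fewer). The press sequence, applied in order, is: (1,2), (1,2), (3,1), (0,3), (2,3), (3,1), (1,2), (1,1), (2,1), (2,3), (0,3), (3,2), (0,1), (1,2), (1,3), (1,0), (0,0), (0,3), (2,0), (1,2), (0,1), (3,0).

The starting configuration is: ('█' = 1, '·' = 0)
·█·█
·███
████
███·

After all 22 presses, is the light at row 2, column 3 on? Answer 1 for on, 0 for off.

0

t=0: ·█·█
·███
████
███·
t=1: ·███
····
██·█
███·
t=2: ·█·█
·███
████
███·
t=3: ·█·█
·███
█·██
····
t=4: ·██·
·██·
█·██
····
t=5: ·██·
·███
█···
···█
t=6: ·██·
·███
██··
████
t=7: ·█··
····
███·
████
t=8: ····
███·
█·█·
████
t=9: ····
█·█·
·█··
█·██
t=10: ····
█·██
·███
█·█·
t=11: ··██
█·█·
·███
█·█·
t=12: ··██
█·█·
·█·█
██·█
t=13: ██·█
███·
·█·█
██·█
t=14: ████
█··█
·███
██·█
t=15: ███·
█·█·
·██·
██·█
t=16: ·██·
·██·
███·
██·█
t=17: █·█·
███·
███·
██·█
t=18: █··█
████
███·
██·█
t=19: █··█
·███
··█·
·█·█
t=20: █·██
····
····
·█·█
t=21: ·█·█
·█··
····
·█·█
t=22: ·█·█
·█··
█···
█··█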